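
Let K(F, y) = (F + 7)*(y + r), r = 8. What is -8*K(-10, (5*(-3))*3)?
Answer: -888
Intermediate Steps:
K(F, y) = (7 + F)*(8 + y) (K(F, y) = (F + 7)*(y + 8) = (7 + F)*(8 + y))
-8*K(-10, (5*(-3))*3) = -8*(56 + 7*((5*(-3))*3) + 8*(-10) - 10*5*(-3)*3) = -8*(56 + 7*(-15*3) - 80 - (-150)*3) = -8*(56 + 7*(-45) - 80 - 10*(-45)) = -8*(56 - 315 - 80 + 450) = -8*111 = -888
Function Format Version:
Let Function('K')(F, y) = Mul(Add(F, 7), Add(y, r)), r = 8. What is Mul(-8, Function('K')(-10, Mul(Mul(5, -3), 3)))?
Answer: -888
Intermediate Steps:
Function('K')(F, y) = Mul(Add(7, F), Add(8, y)) (Function('K')(F, y) = Mul(Add(F, 7), Add(y, 8)) = Mul(Add(7, F), Add(8, y)))
Mul(-8, Function('K')(-10, Mul(Mul(5, -3), 3))) = Mul(-8, Add(56, Mul(7, Mul(Mul(5, -3), 3)), Mul(8, -10), Mul(-10, Mul(Mul(5, -3), 3)))) = Mul(-8, Add(56, Mul(7, Mul(-15, 3)), -80, Mul(-10, Mul(-15, 3)))) = Mul(-8, Add(56, Mul(7, -45), -80, Mul(-10, -45))) = Mul(-8, Add(56, -315, -80, 450)) = Mul(-8, 111) = -888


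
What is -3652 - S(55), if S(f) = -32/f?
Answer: -200828/55 ≈ -3651.4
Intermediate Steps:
-3652 - S(55) = -3652 - (-32)/55 = -3652 - 1*(-32/55) = -3652 + 32/55 = -200828/55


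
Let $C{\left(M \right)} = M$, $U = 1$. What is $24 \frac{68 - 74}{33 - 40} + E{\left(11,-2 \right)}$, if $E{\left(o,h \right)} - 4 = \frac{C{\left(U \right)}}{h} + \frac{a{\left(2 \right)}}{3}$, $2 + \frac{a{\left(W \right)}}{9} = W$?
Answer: $\frac{337}{14} \approx 24.071$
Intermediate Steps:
$a{\left(W \right)} = -18 + 9 W$
$E{\left(o,h \right)} = 4 + \frac{1}{h}$ ($E{\left(o,h \right)} = 4 + \left(1 \frac{1}{h} + \frac{-18 + 9 \cdot 2}{3}\right) = 4 + \left(\frac{1}{h} + \left(-18 + 18\right) \frac{1}{3}\right) = 4 + \left(\frac{1}{h} + 0 \cdot \frac{1}{3}\right) = 4 + \left(\frac{1}{h} + 0\right) = 4 + \frac{1}{h}$)
$24 \frac{68 - 74}{33 - 40} + E{\left(11,-2 \right)} = 24 \frac{68 - 74}{33 - 40} + \left(4 + \frac{1}{-2}\right) = 24 \left(- \frac{6}{-7}\right) + \left(4 - \frac{1}{2}\right) = 24 \left(\left(-6\right) \left(- \frac{1}{7}\right)\right) + \frac{7}{2} = 24 \cdot \frac{6}{7} + \frac{7}{2} = \frac{144}{7} + \frac{7}{2} = \frac{337}{14}$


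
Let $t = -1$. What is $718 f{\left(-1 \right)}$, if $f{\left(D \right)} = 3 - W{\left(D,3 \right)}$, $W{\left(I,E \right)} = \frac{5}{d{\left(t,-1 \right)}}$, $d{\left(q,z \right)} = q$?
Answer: $5744$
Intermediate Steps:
$W{\left(I,E \right)} = -5$ ($W{\left(I,E \right)} = \frac{5}{-1} = 5 \left(-1\right) = -5$)
$f{\left(D \right)} = 8$ ($f{\left(D \right)} = 3 - -5 = 3 + 5 = 8$)
$718 f{\left(-1 \right)} = 718 \cdot 8 = 5744$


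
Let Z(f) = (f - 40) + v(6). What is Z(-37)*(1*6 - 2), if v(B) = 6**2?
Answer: -164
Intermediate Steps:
v(B) = 36
Z(f) = -4 + f (Z(f) = (f - 40) + 36 = (-40 + f) + 36 = -4 + f)
Z(-37)*(1*6 - 2) = (-4 - 37)*(1*6 - 2) = -41*(6 - 2) = -41*4 = -164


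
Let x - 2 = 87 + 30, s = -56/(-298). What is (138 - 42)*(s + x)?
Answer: 1704864/149 ≈ 11442.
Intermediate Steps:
s = 28/149 (s = -56*(-1)/298 = -1*(-28/149) = 28/149 ≈ 0.18792)
x = 119 (x = 2 + (87 + 30) = 2 + 117 = 119)
(138 - 42)*(s + x) = (138 - 42)*(28/149 + 119) = 96*(17759/149) = 1704864/149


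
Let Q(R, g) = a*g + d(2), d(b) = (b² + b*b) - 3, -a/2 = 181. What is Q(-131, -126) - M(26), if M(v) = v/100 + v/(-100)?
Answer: 45617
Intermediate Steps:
a = -362 (a = -2*181 = -362)
d(b) = -3 + 2*b² (d(b) = (b² + b²) - 3 = 2*b² - 3 = -3 + 2*b²)
M(v) = 0 (M(v) = v*(1/100) + v*(-1/100) = v/100 - v/100 = 0)
Q(R, g) = 5 - 362*g (Q(R, g) = -362*g + (-3 + 2*2²) = -362*g + (-3 + 2*4) = -362*g + (-3 + 8) = -362*g + 5 = 5 - 362*g)
Q(-131, -126) - M(26) = (5 - 362*(-126)) - 1*0 = (5 + 45612) + 0 = 45617 + 0 = 45617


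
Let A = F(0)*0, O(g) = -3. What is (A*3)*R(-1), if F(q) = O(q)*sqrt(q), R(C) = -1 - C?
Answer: 0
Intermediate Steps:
F(q) = -3*sqrt(q)
A = 0 (A = -3*sqrt(0)*0 = -3*0*0 = 0*0 = 0)
(A*3)*R(-1) = (0*3)*(-1 - 1*(-1)) = 0*(-1 + 1) = 0*0 = 0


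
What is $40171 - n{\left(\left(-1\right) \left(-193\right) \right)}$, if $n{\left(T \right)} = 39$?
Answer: $40132$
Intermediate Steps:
$40171 - n{\left(\left(-1\right) \left(-193\right) \right)} = 40171 - 39 = 40132$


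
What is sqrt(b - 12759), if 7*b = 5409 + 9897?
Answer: 3*I*sqrt(57561)/7 ≈ 102.82*I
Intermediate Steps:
b = 15306/7 (b = (5409 + 9897)/7 = (1/7)*15306 = 15306/7 ≈ 2186.6)
sqrt(b - 12759) = sqrt(15306/7 - 12759) = sqrt(-74007/7) = 3*I*sqrt(57561)/7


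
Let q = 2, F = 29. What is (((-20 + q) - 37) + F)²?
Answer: 676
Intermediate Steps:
(((-20 + q) - 37) + F)² = (((-20 + 2) - 37) + 29)² = ((-18 - 37) + 29)² = (-55 + 29)² = (-26)² = 676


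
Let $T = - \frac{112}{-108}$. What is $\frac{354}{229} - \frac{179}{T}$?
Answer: $- \frac{1096845}{6412} \approx -171.06$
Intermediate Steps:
$T = \frac{28}{27}$ ($T = \left(-112\right) \left(- \frac{1}{108}\right) = \frac{28}{27} \approx 1.037$)
$\frac{354}{229} - \frac{179}{T} = \frac{354}{229} - \frac{179}{\frac{28}{27}} = 354 \cdot \frac{1}{229} - \frac{4833}{28} = \frac{354}{229} - \frac{4833}{28} = - \frac{1096845}{6412}$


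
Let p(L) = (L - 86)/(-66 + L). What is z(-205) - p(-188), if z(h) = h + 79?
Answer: -16139/127 ≈ -127.08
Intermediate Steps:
z(h) = 79 + h
p(L) = (-86 + L)/(-66 + L)
z(-205) - p(-188) = (79 - 205) - (-86 - 188)/(-66 - 188) = -126 - (-274)/(-254) = -126 - (-1)*(-274)/254 = -126 - 1*137/127 = -126 - 137/127 = -16139/127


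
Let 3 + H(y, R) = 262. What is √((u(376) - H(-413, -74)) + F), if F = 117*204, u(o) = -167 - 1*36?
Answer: √23406 ≈ 152.99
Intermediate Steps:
H(y, R) = 259 (H(y, R) = -3 + 262 = 259)
u(o) = -203 (u(o) = -167 - 36 = -203)
F = 23868
√((u(376) - H(-413, -74)) + F) = √((-203 - 1*259) + 23868) = √((-203 - 259) + 23868) = √(-462 + 23868) = √23406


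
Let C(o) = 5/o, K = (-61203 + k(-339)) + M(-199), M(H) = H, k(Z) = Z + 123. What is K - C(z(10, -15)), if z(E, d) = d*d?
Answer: -2772811/45 ≈ -61618.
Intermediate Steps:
k(Z) = 123 + Z
z(E, d) = d**2
K = -61618 (K = (-61203 + (123 - 339)) - 199 = (-61203 - 216) - 199 = -61419 - 199 = -61618)
K - C(z(10, -15)) = -61618 - 5/((-15)**2) = -61618 - 5/225 = -61618 - 1*1/45 = -61618 - 1/45 = -2772811/45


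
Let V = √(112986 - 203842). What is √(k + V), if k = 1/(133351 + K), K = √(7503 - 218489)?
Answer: √((1 - 164*√712721 + 266702*I*√22714)/(133351 + I*√210986)) ≈ 12.276 + 12.276*I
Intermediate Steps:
K = I*√210986 (K = √(-210986) = I*√210986 ≈ 459.33*I)
V = 2*I*√22714 (V = √(-90856) = 2*I*√22714 ≈ 301.42*I)
k = 1/(133351 + I*√210986) ≈ 7.4989e-6 - 2.583e-8*I
√(k + V) = √((133351/17782700187 - I*√210986/17782700187) + 2*I*√22714) = √(133351/17782700187 + 2*I*√22714 - I*√210986/17782700187)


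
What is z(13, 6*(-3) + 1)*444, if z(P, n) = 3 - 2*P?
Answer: -10212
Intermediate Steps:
z(13, 6*(-3) + 1)*444 = (3 - 2*13)*444 = (3 - 26)*444 = -23*444 = -10212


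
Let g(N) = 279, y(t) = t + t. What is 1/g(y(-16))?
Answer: 1/279 ≈ 0.0035842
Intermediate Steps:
y(t) = 2*t
1/g(y(-16)) = 1/279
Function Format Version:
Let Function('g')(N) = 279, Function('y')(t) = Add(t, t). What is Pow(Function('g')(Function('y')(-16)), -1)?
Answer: Rational(1, 279) ≈ 0.0035842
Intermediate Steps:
Function('y')(t) = Mul(2, t)
Pow(Function('g')(Function('y')(-16)), -1) = Pow(279, -1) = Rational(1, 279)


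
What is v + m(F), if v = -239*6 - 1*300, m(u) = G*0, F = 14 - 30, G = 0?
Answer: -1734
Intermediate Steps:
F = -16
m(u) = 0 (m(u) = 0*0 = 0)
v = -1734 (v = -1434 - 300 = -1734)
v + m(F) = -1734 + 0 = -1734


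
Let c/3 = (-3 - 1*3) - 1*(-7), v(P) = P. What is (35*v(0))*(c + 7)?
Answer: 0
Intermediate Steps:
c = 3 (c = 3*((-3 - 1*3) - 1*(-7)) = 3*((-3 - 3) + 7) = 3*(-6 + 7) = 3*1 = 3)
(35*v(0))*(c + 7) = (35*0)*(3 + 7) = 0*10 = 0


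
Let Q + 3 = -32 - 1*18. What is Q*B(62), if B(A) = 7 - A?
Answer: 2915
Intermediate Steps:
Q = -53 (Q = -3 + (-32 - 1*18) = -3 + (-32 - 18) = -3 - 50 = -53)
Q*B(62) = -53*(7 - 1*62) = -53*(7 - 62) = -53*(-55) = 2915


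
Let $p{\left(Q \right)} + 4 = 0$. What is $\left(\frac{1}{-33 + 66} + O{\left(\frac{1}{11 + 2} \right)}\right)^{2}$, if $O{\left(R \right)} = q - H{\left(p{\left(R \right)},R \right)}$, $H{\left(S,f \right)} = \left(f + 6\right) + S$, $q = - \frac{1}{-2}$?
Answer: $\frac{1760929}{736164} \approx 2.392$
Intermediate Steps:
$q = \frac{1}{2}$ ($q = \left(-1\right) \left(- \frac{1}{2}\right) = \frac{1}{2} \approx 0.5$)
$p{\left(Q \right)} = -4$ ($p{\left(Q \right)} = -4 + 0 = -4$)
$H{\left(S,f \right)} = 6 + S + f$ ($H{\left(S,f \right)} = \left(6 + f\right) + S = 6 + S + f$)
$O{\left(R \right)} = - \frac{3}{2} - R$ ($O{\left(R \right)} = \frac{1}{2} - \left(6 - 4 + R\right) = \frac{1}{2} - \left(2 + R\right) = - \frac{3}{2} - R$)
$\left(\frac{1}{-33 + 66} + O{\left(\frac{1}{11 + 2} \right)}\right)^{2} = \left(\frac{1}{-33 + 66} - \left(\frac{3}{2} + \frac{1}{11 + 2}\right)\right)^{2} = \left(\frac{1}{33} - \frac{41}{26}\right)^{2} = \left(- \frac{1327}{858}\right)^{2} = \frac{1760929}{736164}$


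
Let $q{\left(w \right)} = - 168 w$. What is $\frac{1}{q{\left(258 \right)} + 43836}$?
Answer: $\frac{1}{492} \approx 0.0020325$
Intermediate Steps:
$\frac{1}{q{\left(258 \right)} + 43836} = \frac{1}{\left(-168\right) 258 + 43836} = \frac{1}{-43344 + 43836} = \frac{1}{492}$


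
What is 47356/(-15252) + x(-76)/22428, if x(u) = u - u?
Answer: -11839/3813 ≈ -3.1049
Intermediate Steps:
x(u) = 0
47356/(-15252) + x(-76)/22428 = 47356/(-15252) + 0/22428 = 47356*(-1/15252) + 0*(1/22428) = -11839/3813 + 0 = -11839/3813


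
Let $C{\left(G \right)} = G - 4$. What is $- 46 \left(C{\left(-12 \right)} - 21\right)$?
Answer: $1702$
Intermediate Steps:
$C{\left(G \right)} = -4 + G$ ($C{\left(G \right)} = G - 4 = -4 + G$)
$- 46 \left(C{\left(-12 \right)} - 21\right) = - 46 \left(\left(-4 - 12\right) - 21\right) = - 46 \left(-16 - 21\right) = \left(-46\right) \left(-37\right) = 1702$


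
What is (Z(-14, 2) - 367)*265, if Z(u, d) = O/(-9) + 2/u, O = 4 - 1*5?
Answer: -6127595/63 ≈ -97263.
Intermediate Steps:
O = -1 (O = 4 - 5 = -1)
Z(u, d) = ⅑ + 2/u (Z(u, d) = -1/(-9) + 2/u = -1*(-⅑) + 2/u = ⅑ + 2/u)
(Z(-14, 2) - 367)*265 = ((⅑)*(18 - 14)/(-14) - 367)*265 = ((⅑)*(-1/14)*4 - 367)*265 = (-2/63 - 367)*265 = -23123/63*265 = -6127595/63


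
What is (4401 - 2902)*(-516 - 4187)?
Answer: -7049797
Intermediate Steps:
(4401 - 2902)*(-516 - 4187) = 1499*(-4703) = -7049797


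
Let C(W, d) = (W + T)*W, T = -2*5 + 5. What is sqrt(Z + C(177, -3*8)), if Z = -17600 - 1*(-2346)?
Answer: 7*sqrt(310) ≈ 123.25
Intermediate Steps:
Z = -15254 (Z = -17600 + 2346 = -15254)
T = -5 (T = -10 + 5 = -5)
C(W, d) = W*(-5 + W) (C(W, d) = (W - 5)*W = (-5 + W)*W = W*(-5 + W))
sqrt(Z + C(177, -3*8)) = sqrt(-15254 + 177*(-5 + 177)) = sqrt(-15254 + 177*172) = sqrt(-15254 + 30444) = sqrt(15190) = 7*sqrt(310)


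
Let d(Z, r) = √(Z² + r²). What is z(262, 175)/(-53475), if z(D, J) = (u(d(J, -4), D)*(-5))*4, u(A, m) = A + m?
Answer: 1048/10695 + 4*√30641/10695 ≈ 0.16346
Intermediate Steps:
z(D, J) = -20*D - 20*√(16 + J²) (z(D, J) = ((√(J² + (-4)²) + D)*(-5))*4 = ((√(J² + 16) + D)*(-5))*4 = ((√(16 + J²) + D)*(-5))*4 = ((D + √(16 + J²))*(-5))*4 = (-5*D - 5*√(16 + J²))*4 = -20*D - 20*√(16 + J²))
z(262, 175)/(-53475) = (-20*262 - 20*√(16 + 175²))/(-53475) = (-5240 - 20*√(16 + 30625))*(-1/53475) = (-5240 - 20*√30641)*(-1/53475) = 1048/10695 + 4*√30641/10695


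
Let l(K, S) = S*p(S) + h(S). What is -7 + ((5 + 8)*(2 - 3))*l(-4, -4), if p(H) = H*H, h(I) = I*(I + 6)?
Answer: 929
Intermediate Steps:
h(I) = I*(6 + I)
p(H) = H²
l(K, S) = S³ + S*(6 + S) (l(K, S) = S*S² + S*(6 + S) = S³ + S*(6 + S))
-7 + ((5 + 8)*(2 - 3))*l(-4, -4) = -7 + ((5 + 8)*(2 - 3))*(-4*(6 - 4 + (-4)²)) = -7 + (13*(-1))*(-4*(6 - 4 + 16)) = -7 - (-52)*18 = -7 - 13*(-72) = -7 + 936 = 929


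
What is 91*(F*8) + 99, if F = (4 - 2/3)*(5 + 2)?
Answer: 51257/3 ≈ 17086.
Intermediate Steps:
F = 70/3 (F = (4 - 2*⅓)*7 = (4 - ⅔)*7 = (10/3)*7 = 70/3 ≈ 23.333)
91*(F*8) + 99 = 91*((70/3)*8) + 99 = 91*(560/3) + 99 = 50960/3 + 99 = 51257/3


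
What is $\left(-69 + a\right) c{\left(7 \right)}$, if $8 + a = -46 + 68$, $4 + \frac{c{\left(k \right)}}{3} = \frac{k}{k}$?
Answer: $495$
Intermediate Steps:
$c{\left(k \right)} = -9$ ($c{\left(k \right)} = -12 + 3 \frac{k}{k} = -12 + 3 \cdot 1 = -12 + 3 = -9$)
$a = 14$ ($a = -8 + \left(-46 + 68\right) = -8 + 22 = 14$)
$\left(-69 + a\right) c{\left(7 \right)} = \left(-69 + 14\right) \left(-9\right) = \left(-55\right) \left(-9\right) = 495$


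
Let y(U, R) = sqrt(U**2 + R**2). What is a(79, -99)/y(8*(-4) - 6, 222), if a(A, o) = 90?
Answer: 45*sqrt(12682)/12682 ≈ 0.39959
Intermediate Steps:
y(U, R) = sqrt(R**2 + U**2)
a(79, -99)/y(8*(-4) - 6, 222) = 90/(sqrt(222**2 + (8*(-4) - 6)**2)) = 90/(sqrt(49284 + (-32 - 6)**2)) = 90/(sqrt(49284 + (-38)**2)) = 90/(sqrt(49284 + 1444)) = 90/(sqrt(50728)) = 90/((2*sqrt(12682))) = 90*(sqrt(12682)/25364) = 45*sqrt(12682)/12682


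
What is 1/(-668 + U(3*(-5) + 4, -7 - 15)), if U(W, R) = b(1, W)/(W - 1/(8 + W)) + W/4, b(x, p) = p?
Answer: -32/21431 ≈ -0.0014932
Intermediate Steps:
U(W, R) = W/4 + W/(W - 1/(8 + W)) (U(W, R) = W/(W - 1/(8 + W)) + W/4 = W/4 + W/(W - 1/(8 + W)))
1/(-668 + U(3*(-5) + 4, -7 - 15)) = 1/(-668 + (3*(-5) + 4)*(31 + (3*(-5) + 4)² + 12*(3*(-5) + 4))/(4*(-1 + (3*(-5) + 4)² + 8*(3*(-5) + 4)))) = 1/(-668 + (-15 + 4)*(31 + (-15 + 4)² + 12*(-15 + 4))/(4*(-1 + (-15 + 4)² + 8*(-15 + 4)))) = 1/(-668 + (¼)*(-11)*(31 + (-11)² + 12*(-11))/(-1 + (-11)² + 8*(-11))) = 1/(-668 + (¼)*(-11)*(31 + 121 - 132)/(-1 + 121 - 88)) = 1/(-668 + (¼)*(-11)*20/32) = 1/(-668 + (¼)*(-11)*(1/32)*20) = 1/(-668 - 55/32) = 1/(-21431/32) = -32/21431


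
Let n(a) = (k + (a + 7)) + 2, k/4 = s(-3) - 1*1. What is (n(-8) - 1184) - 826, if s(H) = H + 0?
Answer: -2025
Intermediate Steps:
s(H) = H
k = -16 (k = 4*(-3 - 1*1) = 4*(-3 - 1) = 4*(-4) = -16)
n(a) = -7 + a (n(a) = (-16 + (a + 7)) + 2 = (-16 + (7 + a)) + 2 = (-9 + a) + 2 = -7 + a)
(n(-8) - 1184) - 826 = ((-7 - 8) - 1184) - 826 = (-15 - 1184) - 826 = -1199 - 826 = -2025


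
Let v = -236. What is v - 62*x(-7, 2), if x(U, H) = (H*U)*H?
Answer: 1500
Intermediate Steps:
x(U, H) = U*H**2
v - 62*x(-7, 2) = -236 - (-434)*2**2 = -236 - (-434)*4 = -236 - 62*(-28) = -236 + 1736 = 1500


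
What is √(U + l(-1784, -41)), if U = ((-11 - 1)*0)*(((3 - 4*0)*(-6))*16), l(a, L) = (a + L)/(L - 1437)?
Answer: 5*√107894/1478 ≈ 1.1112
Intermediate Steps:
l(a, L) = (L + a)/(-1437 + L)
U = 0 (U = (-12*0)*(((3 + 0)*(-6))*16) = 0*((3*(-6))*16) = 0*(-18*16) = 0*(-288) = 0)
√(U + l(-1784, -41)) = √(0 + (-41 - 1784)/(-1437 - 41)) = √(0 - 1825/(-1478)) = √(0 - 1/1478*(-1825)) = √(0 + 1825/1478) = √(1825/1478) = 5*√107894/1478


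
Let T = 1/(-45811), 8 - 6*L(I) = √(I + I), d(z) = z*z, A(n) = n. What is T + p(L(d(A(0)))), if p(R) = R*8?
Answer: 1465949/137433 ≈ 10.667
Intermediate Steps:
d(z) = z²
L(I) = 4/3 - √2*√I/6 (L(I) = 4/3 - √(I + I)/6 = 4/3 - √2*√I/6)
p(R) = 8*R
T = -1/45811 ≈ -2.1829e-5
T + p(L(d(A(0)))) = -1/45811 + 8*(4/3 - √2*√(0²)/6) = -1/45811 + 8*(4/3 - √2*√0/6) = -1/45811 + 8*(4/3 - ⅙*√2*0) = -1/45811 + 8*(4/3 + 0) = -1/45811 + 8*(4/3) = -1/45811 + 32/3 = 1465949/137433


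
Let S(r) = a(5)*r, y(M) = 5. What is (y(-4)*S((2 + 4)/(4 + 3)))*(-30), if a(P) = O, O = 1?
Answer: -900/7 ≈ -128.57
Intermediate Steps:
a(P) = 1
S(r) = r (S(r) = 1*r = r)
(y(-4)*S((2 + 4)/(4 + 3)))*(-30) = (5*((2 + 4)/(4 + 3)))*(-30) = (5*(6/7))*(-30) = (30/7)*(-30) = -900/7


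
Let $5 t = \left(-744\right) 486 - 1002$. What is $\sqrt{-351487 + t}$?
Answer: $\frac{i \sqrt{10600105}}{5} \approx 651.16 i$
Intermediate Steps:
$t = - \frac{362586}{5}$ ($t = \frac{\left(-744\right) 486 - 1002}{5} = \frac{-361584 - 1002}{5} = \frac{1}{5} \left(-362586\right) = - \frac{362586}{5} \approx -72517.0$)
$\sqrt{-351487 + t} = \sqrt{-351487 - \frac{362586}{5}} = \sqrt{- \frac{2120021}{5}} = \frac{i \sqrt{10600105}}{5}$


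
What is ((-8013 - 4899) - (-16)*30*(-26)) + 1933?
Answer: -23459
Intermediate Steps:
((-8013 - 4899) - (-16)*30*(-26)) + 1933 = (-12912 - 16*(-30)*(-26)) + 1933 = (-12912 + 480*(-26)) + 1933 = (-12912 - 12480) + 1933 = -25392 + 1933 = -23459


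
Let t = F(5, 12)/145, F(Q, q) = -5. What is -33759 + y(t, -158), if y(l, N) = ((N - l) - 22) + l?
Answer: -33939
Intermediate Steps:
t = -1/29 (t = -5/145 = -5*1/145 = -1/29 ≈ -0.034483)
y(l, N) = -22 + N (y(l, N) = (-22 + N - l) + l = -22 + N)
-33759 + y(t, -158) = -33759 + (-22 - 158) = -33759 - 180 = -33939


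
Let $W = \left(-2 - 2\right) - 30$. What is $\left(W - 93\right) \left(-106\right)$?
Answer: $13462$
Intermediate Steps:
$W = -34$ ($W = -4 - 30 = -34$)
$\left(W - 93\right) \left(-106\right) = \left(-34 - 93\right) \left(-106\right) = \left(-127\right) \left(-106\right) = 13462$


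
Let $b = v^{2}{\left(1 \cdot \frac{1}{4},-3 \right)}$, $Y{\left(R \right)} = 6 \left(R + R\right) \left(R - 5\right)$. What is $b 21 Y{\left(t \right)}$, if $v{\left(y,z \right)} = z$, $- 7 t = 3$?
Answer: $\frac{36936}{7} \approx 5276.6$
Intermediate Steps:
$t = - \frac{3}{7}$ ($t = \left(- \frac{1}{7}\right) 3 = - \frac{3}{7} \approx -0.42857$)
$Y{\left(R \right)} = 12 R \left(-5 + R\right)$ ($Y{\left(R \right)} = 6 \cdot 2 R \left(-5 + R\right) = 12 R \left(-5 + R\right)$)
$b = 9$ ($b = \left(-3\right)^{2} = 9$)
$b 21 Y{\left(t \right)} = 9 \cdot 21 \cdot 12 \left(- \frac{3}{7}\right) \left(-5 - \frac{3}{7}\right) = 189 \cdot 12 \left(- \frac{3}{7}\right) \left(- \frac{38}{7}\right) = 189 \cdot \frac{1368}{49} = \frac{36936}{7}$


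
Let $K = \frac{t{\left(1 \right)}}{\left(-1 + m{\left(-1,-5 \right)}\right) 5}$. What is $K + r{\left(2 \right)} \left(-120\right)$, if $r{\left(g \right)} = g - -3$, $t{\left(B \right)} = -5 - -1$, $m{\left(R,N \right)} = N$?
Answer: $- \frac{8998}{15} \approx -599.87$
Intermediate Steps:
$t{\left(B \right)} = -4$ ($t{\left(B \right)} = -5 + 1 = -4$)
$r{\left(g \right)} = 3 + g$ ($r{\left(g \right)} = g + 3 = 3 + g$)
$K = \frac{2}{15}$ ($K = - \frac{4}{\left(-1 - 5\right) 5} = - \frac{4}{\left(-6\right) 5} = - \frac{4}{-30} = \left(-4\right) \left(- \frac{1}{30}\right) = \frac{2}{15} \approx 0.13333$)
$K + r{\left(2 \right)} \left(-120\right) = \frac{2}{15} + \left(3 + 2\right) \left(-120\right) = \frac{2}{15} + 5 \left(-120\right) = \frac{2}{15} - 600 = - \frac{8998}{15}$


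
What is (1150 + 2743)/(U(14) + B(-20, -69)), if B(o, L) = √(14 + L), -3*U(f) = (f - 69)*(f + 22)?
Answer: 46716/7921 - 3893*I*√55/435655 ≈ 5.8977 - 0.066271*I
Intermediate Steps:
U(f) = -(-69 + f)*(22 + f)/3 (U(f) = -(f - 69)*(f + 22)/3 = -(-69 + f)*(22 + f)/3)
(1150 + 2743)/(U(14) + B(-20, -69)) = (1150 + 2743)/((506 - ⅓*14² + (47/3)*14) + √(14 - 69)) = 3893/((506 - ⅓*196 + 658/3) + √(-55)) = 3893/((506 - 196/3 + 658/3) + I*√55) = 3893/(660 + I*√55)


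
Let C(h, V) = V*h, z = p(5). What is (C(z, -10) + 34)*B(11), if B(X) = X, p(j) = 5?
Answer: -176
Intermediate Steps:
z = 5
(C(z, -10) + 34)*B(11) = (-10*5 + 34)*11 = (-50 + 34)*11 = -16*11 = -176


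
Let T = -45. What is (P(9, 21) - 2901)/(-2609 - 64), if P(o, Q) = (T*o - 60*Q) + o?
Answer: 1519/891 ≈ 1.7048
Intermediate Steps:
P(o, Q) = -60*Q - 44*o (P(o, Q) = (-45*o - 60*Q) + o = (-60*Q - 45*o) + o = -60*Q - 44*o)
(P(9, 21) - 2901)/(-2609 - 64) = ((-60*21 - 44*9) - 2901)/(-2609 - 64) = ((-1260 - 396) - 2901)/(-2673) = (-1656 - 2901)*(-1/2673) = -4557*(-1/2673) = 1519/891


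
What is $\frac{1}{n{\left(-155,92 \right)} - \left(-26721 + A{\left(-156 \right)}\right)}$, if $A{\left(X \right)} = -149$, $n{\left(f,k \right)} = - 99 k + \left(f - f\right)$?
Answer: $\frac{1}{17762} \approx 5.63 \cdot 10^{-5}$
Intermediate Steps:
$n{\left(f,k \right)} = - 99 k$ ($n{\left(f,k \right)} = - 99 k + 0 = - 99 k$)
$\frac{1}{n{\left(-155,92 \right)} - \left(-26721 + A{\left(-156 \right)}\right)} = \frac{1}{\left(-99\right) 92 + \left(26721 - -149\right)} = \frac{1}{-9108 + \left(26721 + 149\right)} = \frac{1}{-9108 + 26870} = \frac{1}{17762}$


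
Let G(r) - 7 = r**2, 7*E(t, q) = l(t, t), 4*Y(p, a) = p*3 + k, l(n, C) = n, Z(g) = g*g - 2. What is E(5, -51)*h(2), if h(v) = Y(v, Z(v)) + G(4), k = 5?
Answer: 515/28 ≈ 18.393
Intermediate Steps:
Z(g) = -2 + g**2 (Z(g) = g**2 - 2 = -2 + g**2)
Y(p, a) = 5/4 + 3*p/4 (Y(p, a) = (p*3 + 5)/4 = (3*p + 5)/4 = (5 + 3*p)/4 = 5/4 + 3*p/4)
E(t, q) = t/7
G(r) = 7 + r**2
h(v) = 97/4 + 3*v/4 (h(v) = (5/4 + 3*v/4) + (7 + 4**2) = (5/4 + 3*v/4) + (7 + 16) = (5/4 + 3*v/4) + 23 = 97/4 + 3*v/4)
E(5, -51)*h(2) = ((1/7)*5)*(97/4 + (3/4)*2) = 5*(97/4 + 3/2)/7 = (5/7)*(103/4) = 515/28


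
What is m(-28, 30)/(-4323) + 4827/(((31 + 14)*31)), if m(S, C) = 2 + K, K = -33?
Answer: 774458/223355 ≈ 3.4674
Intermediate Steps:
m(S, C) = -31 (m(S, C) = 2 - 33 = -31)
m(-28, 30)/(-4323) + 4827/(((31 + 14)*31)) = -31/(-4323) + 4827/(((31 + 14)*31)) = -31*(-1/4323) + 4827/((45*31)) = 31/4323 + 4827/1395 = 31/4323 + 4827*(1/1395) = 31/4323 + 1609/465 = 774458/223355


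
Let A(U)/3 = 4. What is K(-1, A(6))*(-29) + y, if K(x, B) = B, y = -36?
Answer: -384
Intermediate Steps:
A(U) = 12 (A(U) = 3*4 = 12)
K(-1, A(6))*(-29) + y = 12*(-29) - 36 = -348 - 36 = -384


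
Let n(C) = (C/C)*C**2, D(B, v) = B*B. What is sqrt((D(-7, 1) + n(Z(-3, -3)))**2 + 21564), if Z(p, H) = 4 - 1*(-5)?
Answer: 8*sqrt(601) ≈ 196.12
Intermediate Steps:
D(B, v) = B**2
Z(p, H) = 9 (Z(p, H) = 4 + 5 = 9)
n(C) = C**2 (n(C) = 1*C**2 = C**2)
sqrt((D(-7, 1) + n(Z(-3, -3)))**2 + 21564) = sqrt(((-7)**2 + 9**2)**2 + 21564) = sqrt((49 + 81)**2 + 21564) = sqrt(130**2 + 21564) = sqrt(16900 + 21564) = sqrt(38464) = 8*sqrt(601)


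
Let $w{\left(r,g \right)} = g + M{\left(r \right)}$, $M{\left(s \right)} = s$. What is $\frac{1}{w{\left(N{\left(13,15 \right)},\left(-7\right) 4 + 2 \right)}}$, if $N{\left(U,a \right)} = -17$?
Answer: $- \frac{1}{43} \approx -0.023256$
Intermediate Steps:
$w{\left(r,g \right)} = g + r$
$\frac{1}{w{\left(N{\left(13,15 \right)},\left(-7\right) 4 + 2 \right)}} = \frac{1}{\left(\left(-7\right) 4 + 2\right) - 17} = \frac{1}{\left(-28 + 2\right) - 17} = \frac{1}{-26 - 17} = \frac{1}{-43} = - \frac{1}{43}$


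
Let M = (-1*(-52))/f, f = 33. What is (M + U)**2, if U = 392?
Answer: 168688144/1089 ≈ 1.5490e+5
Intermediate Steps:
M = 52/33 (M = -1*(-52)/33 = 52*(1/33) = 52/33 ≈ 1.5758)
(M + U)**2 = (52/33 + 392)**2 = (12988/33)**2 = 168688144/1089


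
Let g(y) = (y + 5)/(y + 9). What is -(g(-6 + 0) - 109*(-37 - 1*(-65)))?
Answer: 9157/3 ≈ 3052.3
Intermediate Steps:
g(y) = (5 + y)/(9 + y)
-(g(-6 + 0) - 109*(-37 - 1*(-65))) = -((5 + (-6 + 0))/(9 + (-6 + 0)) - 109*(-37 - 1*(-65))) = -((5 - 6)/(9 - 6) - 109*(-37 + 65)) = -(-1/3 - 109*28) = -((⅓)*(-1) - 3052) = -(-⅓ - 3052) = -1*(-9157/3) = 9157/3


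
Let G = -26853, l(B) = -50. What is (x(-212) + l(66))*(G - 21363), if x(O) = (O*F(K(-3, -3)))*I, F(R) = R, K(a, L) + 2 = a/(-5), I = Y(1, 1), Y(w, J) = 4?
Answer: -274156176/5 ≈ -5.4831e+7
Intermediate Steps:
I = 4
K(a, L) = -2 - a/5 (K(a, L) = -2 + a/(-5) = -2 + a*(-1/5) = -2 - a/5)
x(O) = -28*O/5 (x(O) = (O*(-2 - 1/5*(-3)))*4 = (O*(-2 + 3/5))*4 = (O*(-7/5))*4 = -7*O/5*4 = -28*O/5)
(x(-212) + l(66))*(G - 21363) = (-28/5*(-212) - 50)*(-26853 - 21363) = (5936/5 - 50)*(-48216) = (5686/5)*(-48216) = -274156176/5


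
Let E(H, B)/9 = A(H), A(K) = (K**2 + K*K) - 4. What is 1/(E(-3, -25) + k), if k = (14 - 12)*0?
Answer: 1/126 ≈ 0.0079365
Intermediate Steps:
A(K) = -4 + 2*K**2 (A(K) = (K**2 + K**2) - 4 = 2*K**2 - 4 = -4 + 2*K**2)
E(H, B) = -36 + 18*H**2 (E(H, B) = 9*(-4 + 2*H**2) = -36 + 18*H**2)
k = 0 (k = 2*0 = 0)
1/(E(-3, -25) + k) = 1/((-36 + 18*(-3)**2) + 0) = 1/((-36 + 18*9) + 0) = 1/((-36 + 162) + 0) = 1/(126 + 0) = 1/126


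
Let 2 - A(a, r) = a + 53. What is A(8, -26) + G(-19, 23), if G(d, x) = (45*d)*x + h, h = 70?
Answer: -19654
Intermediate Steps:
A(a, r) = -51 - a (A(a, r) = 2 - (a + 53) = 2 - (53 + a) = 2 + (-53 - a) = -51 - a)
G(d, x) = 70 + 45*d*x (G(d, x) = (45*d)*x + 70 = 45*d*x + 70 = 70 + 45*d*x)
A(8, -26) + G(-19, 23) = (-51 - 1*8) + (70 + 45*(-19)*23) = (-51 - 8) + (70 - 19665) = -59 - 19595 = -19654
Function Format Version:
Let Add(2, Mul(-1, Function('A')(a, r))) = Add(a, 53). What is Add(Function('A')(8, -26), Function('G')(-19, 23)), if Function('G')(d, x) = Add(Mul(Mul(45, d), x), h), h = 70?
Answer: -19654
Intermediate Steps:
Function('A')(a, r) = Add(-51, Mul(-1, a)) (Function('A')(a, r) = Add(2, Mul(-1, Add(a, 53))) = Add(2, Mul(-1, Add(53, a))) = Add(2, Add(-53, Mul(-1, a))) = Add(-51, Mul(-1, a)))
Function('G')(d, x) = Add(70, Mul(45, d, x)) (Function('G')(d, x) = Add(Mul(Mul(45, d), x), 70) = Add(Mul(45, d, x), 70) = Add(70, Mul(45, d, x)))
Add(Function('A')(8, -26), Function('G')(-19, 23)) = Add(Add(-51, Mul(-1, 8)), Add(70, Mul(45, -19, 23))) = Add(Add(-51, -8), Add(70, -19665)) = Add(-59, -19595) = -19654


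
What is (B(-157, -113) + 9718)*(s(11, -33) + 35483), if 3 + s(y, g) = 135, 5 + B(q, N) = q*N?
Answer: 977774210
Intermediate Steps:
B(q, N) = -5 + N*q (B(q, N) = -5 + q*N = -5 + N*q)
s(y, g) = 132 (s(y, g) = -3 + 135 = 132)
(B(-157, -113) + 9718)*(s(11, -33) + 35483) = ((-5 - 113*(-157)) + 9718)*(132 + 35483) = ((-5 + 17741) + 9718)*35615 = (17736 + 9718)*35615 = 27454*35615 = 977774210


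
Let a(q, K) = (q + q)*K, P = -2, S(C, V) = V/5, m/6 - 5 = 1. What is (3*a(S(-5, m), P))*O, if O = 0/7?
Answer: 0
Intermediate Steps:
m = 36 (m = 30 + 6*1 = 30 + 6 = 36)
S(C, V) = V/5 (S(C, V) = V*(⅕) = V/5)
a(q, K) = 2*K*q (a(q, K) = (2*q)*K = 2*K*q)
O = 0 (O = 0*(⅐) = 0)
(3*a(S(-5, m), P))*O = (3*(2*(-2)*((⅕)*36)))*0 = (3*(2*(-2)*(36/5)))*0 = (3*(-144/5))*0 = -432/5*0 = 0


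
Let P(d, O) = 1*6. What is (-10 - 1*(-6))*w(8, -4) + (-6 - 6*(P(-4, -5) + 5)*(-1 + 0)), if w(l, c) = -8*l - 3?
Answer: 328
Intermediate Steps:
P(d, O) = 6
w(l, c) = -3 - 8*l
(-10 - 1*(-6))*w(8, -4) + (-6 - 6*(P(-4, -5) + 5)*(-1 + 0)) = (-10 - 1*(-6))*(-3 - 8*8) + (-6 - 6*(6 + 5)*(-1 + 0)) = (-10 + 6)*(-3 - 64) + (-6 - 66*(-1)) = -4*(-67) + (-6 - 6*(-11)) = 268 + (-6 + 66) = 268 + 60 = 328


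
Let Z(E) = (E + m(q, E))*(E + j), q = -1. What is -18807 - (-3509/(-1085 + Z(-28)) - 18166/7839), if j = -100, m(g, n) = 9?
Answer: -66177879226/3519711 ≈ -18802.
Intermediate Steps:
Z(E) = (-100 + E)*(9 + E) (Z(E) = (E + 9)*(E - 100) = (9 + E)*(-100 + E) = (-100 + E)*(9 + E))
-18807 - (-3509/(-1085 + Z(-28)) - 18166/7839) = -18807 - (-3509/(-1085 + (-900 + (-28)**2 - 91*(-28))) - 18166/7839) = -18807 - (-3509/(-1085 + (-900 + 784 + 2548)) - 18166*1/7839) = -18807 - (-3509/(-1085 + 2432) - 18166/7839) = -18807 - (-3509/1347 - 18166/7839) = -18807 - 1*(-17325551/3519711) = -18807 + 17325551/3519711 = -66177879226/3519711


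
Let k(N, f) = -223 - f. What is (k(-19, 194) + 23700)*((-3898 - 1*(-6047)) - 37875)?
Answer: -831808458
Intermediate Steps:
(k(-19, 194) + 23700)*((-3898 - 1*(-6047)) - 37875) = ((-223 - 1*194) + 23700)*((-3898 - 1*(-6047)) - 37875) = ((-223 - 194) + 23700)*((-3898 + 6047) - 37875) = (-417 + 23700)*(2149 - 37875) = 23283*(-35726) = -831808458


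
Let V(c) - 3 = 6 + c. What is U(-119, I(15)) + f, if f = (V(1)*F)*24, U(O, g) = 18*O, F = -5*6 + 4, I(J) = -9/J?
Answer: -8382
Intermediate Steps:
F = -26 (F = -30 + 4 = -26)
V(c) = 9 + c (V(c) = 3 + (6 + c) = 9 + c)
f = -6240 (f = ((9 + 1)*(-26))*24 = (10*(-26))*24 = -260*24 = -6240)
U(-119, I(15)) + f = 18*(-119) - 6240 = -2142 - 6240 = -8382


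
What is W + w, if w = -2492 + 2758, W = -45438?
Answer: -45172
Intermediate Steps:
w = 266
W + w = -45438 + 266 = -45172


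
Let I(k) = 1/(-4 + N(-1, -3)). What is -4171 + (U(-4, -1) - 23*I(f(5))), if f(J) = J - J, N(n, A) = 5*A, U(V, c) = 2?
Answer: -79188/19 ≈ -4167.8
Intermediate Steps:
f(J) = 0
I(k) = -1/19 (I(k) = 1/(-4 + 5*(-3)) = 1/(-4 - 15) = 1/(-19) = -1/19)
-4171 + (U(-4, -1) - 23*I(f(5))) = -4171 + (2 - 23*(-1/19)) = -4171 + (2 + 23/19) = -4171 + 61/19 = -79188/19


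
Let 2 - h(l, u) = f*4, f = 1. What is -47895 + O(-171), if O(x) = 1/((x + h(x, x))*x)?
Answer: -1416877784/29583 ≈ -47895.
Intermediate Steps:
h(l, u) = -2 (h(l, u) = 2 - 4 = -2)
O(x) = 1/(x*(-2 + x)) (O(x) = 1/((x - 2)*x) = 1/((-2 + x)*x) = 1/(x*(-2 + x)))
-47895 + O(-171) = -47895 + 1/((-171)*(-2 - 171)) = -47895 - 1/171/(-173) = -47895 - 1/171*(-1/173) = -47895 + 1/29583 = -1416877784/29583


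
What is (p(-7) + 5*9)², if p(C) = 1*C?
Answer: 1444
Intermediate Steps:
p(C) = C
(p(-7) + 5*9)² = (-7 + 5*9)² = (-7 + 45)² = 38² = 1444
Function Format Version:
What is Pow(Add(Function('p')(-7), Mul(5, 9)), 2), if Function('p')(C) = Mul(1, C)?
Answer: 1444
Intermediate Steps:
Function('p')(C) = C
Pow(Add(Function('p')(-7), Mul(5, 9)), 2) = Pow(Add(-7, Mul(5, 9)), 2) = Pow(Add(-7, 45), 2) = Pow(38, 2) = 1444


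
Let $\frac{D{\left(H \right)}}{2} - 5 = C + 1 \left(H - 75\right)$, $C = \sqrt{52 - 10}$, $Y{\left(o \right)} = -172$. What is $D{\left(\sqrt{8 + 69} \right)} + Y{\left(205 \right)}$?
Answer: $-312 + 2 \sqrt{42} + 2 \sqrt{77} \approx -281.49$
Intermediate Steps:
$C = \sqrt{42} \approx 6.4807$
$D{\left(H \right)} = -140 + 2 H + 2 \sqrt{42}$ ($D{\left(H \right)} = 10 + 2 \left(\sqrt{42} + 1 \left(H - 75\right)\right) = 10 + 2 \left(\sqrt{42} + 1 \left(-75 + H\right)\right) = 10 + 2 \left(\sqrt{42} + \left(-75 + H\right)\right) = 10 + 2 \left(-75 + H + \sqrt{42}\right) = 10 + \left(-150 + 2 H + 2 \sqrt{42}\right) = -140 + 2 H + 2 \sqrt{42}$)
$D{\left(\sqrt{8 + 69} \right)} + Y{\left(205 \right)} = \left(-140 + 2 \sqrt{8 + 69} + 2 \sqrt{42}\right) - 172 = \left(-140 + 2 \sqrt{77} + 2 \sqrt{42}\right) - 172 = \left(-140 + 2 \sqrt{42} + 2 \sqrt{77}\right) - 172 = -312 + 2 \sqrt{42} + 2 \sqrt{77}$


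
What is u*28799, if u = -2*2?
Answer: -115196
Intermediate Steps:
u = -4
u*28799 = -4*28799 = -115196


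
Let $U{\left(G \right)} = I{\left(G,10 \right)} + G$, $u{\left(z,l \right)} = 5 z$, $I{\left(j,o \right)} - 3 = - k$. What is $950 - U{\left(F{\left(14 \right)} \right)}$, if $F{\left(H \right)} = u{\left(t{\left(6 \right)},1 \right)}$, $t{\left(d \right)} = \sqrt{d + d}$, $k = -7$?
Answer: $940 - 10 \sqrt{3} \approx 922.68$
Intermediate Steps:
$t{\left(d \right)} = \sqrt{2} \sqrt{d}$ ($t{\left(d \right)} = \sqrt{2 d} = \sqrt{2} \sqrt{d}$)
$I{\left(j,o \right)} = 10$ ($I{\left(j,o \right)} = 3 - -7 = 3 + 7 = 10$)
$F{\left(H \right)} = 10 \sqrt{3}$ ($F{\left(H \right)} = 5 \sqrt{2} \sqrt{6} = 5 \cdot 2 \sqrt{3} = 10 \sqrt{3}$)
$U{\left(G \right)} = 10 + G$
$950 - U{\left(F{\left(14 \right)} \right)} = 950 - \left(10 + 10 \sqrt{3}\right) = 940 - 10 \sqrt{3}$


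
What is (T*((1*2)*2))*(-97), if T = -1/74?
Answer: 194/37 ≈ 5.2432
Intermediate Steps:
T = -1/74 (T = -1*1/74 = -1/74 ≈ -0.013514)
(T*((1*2)*2))*(-97) = -1*2*2/74*(-97) = -2/37*(-97) = 194/37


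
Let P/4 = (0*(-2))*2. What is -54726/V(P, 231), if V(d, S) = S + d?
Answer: -2606/11 ≈ -236.91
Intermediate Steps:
P = 0 (P = 4*((0*(-2))*2) = 4*(0*2) = 4*0 = 0)
-54726/V(P, 231) = -54726/(231 + 0) = -54726/231 = -1*2606/11 = -2606/11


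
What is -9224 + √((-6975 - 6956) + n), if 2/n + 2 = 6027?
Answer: -9224 + I*√20228159793/1205 ≈ -9224.0 + 118.03*I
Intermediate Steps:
n = 2/6025 (n = 2/(-2 + 6027) = 2/6025 ≈ 0.00033195)
-9224 + √((-6975 - 6956) + n) = -9224 + √((-6975 - 6956) + 2/6025) = -9224 + √(-13931 + 2/6025) = -9224 + √(-83934273/6025) = -9224 + I*√20228159793/1205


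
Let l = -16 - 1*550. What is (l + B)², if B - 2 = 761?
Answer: 38809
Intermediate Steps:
l = -566 (l = -16 - 550 = -566)
B = 763 (B = 2 + 761 = 763)
(l + B)² = (-566 + 763)² = 197² = 38809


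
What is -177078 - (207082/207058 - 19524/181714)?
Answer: -1665663271335073/9406334353 ≈ -1.7708e+5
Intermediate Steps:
-177078 - (207082/207058 - 19524/181714) = -177078 - (207082*(1/207058) - 19524*1/181714) = -177078 - (103541/103529 - 9762/90857) = -177078 - 1*8396774539/9406334353 = -177078 - 8396774539/9406334353 = -1665663271335073/9406334353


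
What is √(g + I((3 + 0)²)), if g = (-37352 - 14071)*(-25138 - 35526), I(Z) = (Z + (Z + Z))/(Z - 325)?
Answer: 5*√3115032756099/158 ≈ 55853.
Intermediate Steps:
I(Z) = 3*Z/(-325 + Z) (I(Z) = (Z + 2*Z)/(-325 + Z) = (3*Z)/(-325 + Z) = 3*Z/(-325 + Z))
g = 3119524872 (g = -51423*(-60664) = 3119524872)
√(g + I((3 + 0)²)) = √(3119524872 + 3*(3 + 0)²/(-325 + (3 + 0)²)) = √(3119524872 + 3*3²/(-325 + 3²)) = √(3119524872 + 3*9/(-325 + 9)) = √(3119524872 + 3*9/(-316)) = √(3119524872 + 3*9*(-1/316)) = √(3119524872 - 27/316) = √(985769859525/316) = 5*√3115032756099/158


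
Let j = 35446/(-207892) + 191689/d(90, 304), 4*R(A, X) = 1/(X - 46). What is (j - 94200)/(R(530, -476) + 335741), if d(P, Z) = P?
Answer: -49957167740008/182172435147055 ≈ -0.27423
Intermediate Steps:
R(A, X) = 1/(4*(-46 + X)) (R(A, X) = 1/(4*(X - 46)) = 1/(4*(-46 + X)))
j = 4980927431/2338785 (j = 35446/(-207892) + 191689/90 = 35446*(-1/207892) + 191689*(1/90) = -17723/103946 + 191689/90 = 4980927431/2338785 ≈ 2129.7)
(j - 94200)/(R(530, -476) + 335741) = (4980927431/2338785 - 94200)/(1/(4*(-46 - 476)) + 335741) = -215332619569/(2338785*((¼)/(-522) + 335741)) = -215332619569/(2338785*((¼)*(-1/522) + 335741)) = -215332619569/(2338785*(-1/2088 + 335741)) = -215332619569/(2338785*701027207/2088) = -215332619569/2338785*2088/701027207 = -49957167740008/182172435147055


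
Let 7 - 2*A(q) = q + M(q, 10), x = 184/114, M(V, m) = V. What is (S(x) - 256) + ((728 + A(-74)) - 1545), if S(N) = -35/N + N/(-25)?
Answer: -133361389/131100 ≈ -1017.2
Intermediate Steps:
x = 92/57 (x = 184*(1/114) = 92/57 ≈ 1.6140)
S(N) = -35/N - N/25 (S(N) = -35/N + N*(-1/25) = -35/N - N/25)
A(q) = 7/2 - q (A(q) = 7/2 - (q + q)/2 = 7/2 - q)
(S(x) - 256) + ((728 + A(-74)) - 1545) = ((-35/92/57 - 1/25*92/57) - 256) + ((728 + (7/2 - 1*(-74))) - 1545) = ((-35*57/92 - 92/1425) - 256) + ((728 + (7/2 + 74)) - 1545) = ((-1995/92 - 92/1425) - 256) + ((728 + 155/2) - 1545) = (-2851339/131100 - 256) + (1611/2 - 1545) = -36412939/131100 - 1479/2 = -133361389/131100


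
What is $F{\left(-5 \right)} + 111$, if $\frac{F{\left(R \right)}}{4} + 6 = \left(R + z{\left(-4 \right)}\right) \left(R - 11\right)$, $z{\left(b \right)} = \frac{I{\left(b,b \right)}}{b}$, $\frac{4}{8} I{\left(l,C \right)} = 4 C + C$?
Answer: $-233$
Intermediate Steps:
$I{\left(l,C \right)} = 10 C$ ($I{\left(l,C \right)} = 2 \left(4 C + C\right) = 2 \cdot 5 C = 10 C$)
$z{\left(b \right)} = 10$ ($z{\left(b \right)} = \frac{10 b}{b} = 10$)
$F{\left(R \right)} = -24 + 4 \left(-11 + R\right) \left(10 + R\right)$ ($F{\left(R \right)} = -24 + 4 \left(R + 10\right) \left(R - 11\right) = -24 + 4 \left(10 + R\right) \left(-11 + R\right) = -24 + 4 \left(-11 + R\right) \left(10 + R\right)$)
$F{\left(-5 \right)} + 111 = \left(-464 - -20 + 4 \left(-5\right)^{2}\right) + 111 = \left(-464 + 20 + 4 \cdot 25\right) + 111 = \left(-464 + 20 + 100\right) + 111 = -344 + 111 = -233$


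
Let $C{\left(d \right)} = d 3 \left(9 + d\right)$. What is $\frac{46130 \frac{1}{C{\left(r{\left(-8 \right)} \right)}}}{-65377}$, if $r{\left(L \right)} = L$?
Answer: $\frac{23065}{784524} \approx 0.0294$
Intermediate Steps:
$C{\left(d \right)} = 3 d \left(9 + d\right)$
$\frac{46130 \frac{1}{C{\left(r{\left(-8 \right)} \right)}}}{-65377} = \frac{46130 \frac{1}{3 \left(-8\right) \left(9 - 8\right)}}{-65377} = \frac{46130}{3 \left(-8\right) 1} \left(- \frac{1}{65377}\right) = \frac{46130}{-24} \left(- \frac{1}{65377}\right) = 46130 \left(- \frac{1}{24}\right) \left(- \frac{1}{65377}\right) = \left(- \frac{23065}{12}\right) \left(- \frac{1}{65377}\right) = \frac{23065}{784524}$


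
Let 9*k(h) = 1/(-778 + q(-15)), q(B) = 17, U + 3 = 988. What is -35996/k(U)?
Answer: 246536604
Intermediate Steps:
U = 985 (U = -3 + 988 = 985)
k(h) = -1/6849 (k(h) = 1/(9*(-778 + 17)) = (1/9)/(-761) = (1/9)*(-1/761) = -1/6849)
-35996/k(U) = -35996/(-1/6849) = -35996*(-6849) = 246536604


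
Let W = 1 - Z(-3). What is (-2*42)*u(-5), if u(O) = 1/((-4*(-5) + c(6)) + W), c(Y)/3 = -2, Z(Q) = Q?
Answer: -14/3 ≈ -4.6667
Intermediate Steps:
c(Y) = -6 (c(Y) = 3*(-2) = -6)
W = 4 (W = 1 - 1*(-3) = 1 + 3 = 4)
u(O) = 1/18 (u(O) = 1/((-4*(-5) - 6) + 4) = 1/((20 - 6) + 4) = 1/(14 + 4) = 1/18)
(-2*42)*u(-5) = -2*42*(1/18) = -84*1/18 = -14/3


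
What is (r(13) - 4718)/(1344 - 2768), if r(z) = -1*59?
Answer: 4777/1424 ≈ 3.3546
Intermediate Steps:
r(z) = -59
(r(13) - 4718)/(1344 - 2768) = (-59 - 4718)/(1344 - 2768) = -4777/(-1424) = -4777*(-1/1424) = 4777/1424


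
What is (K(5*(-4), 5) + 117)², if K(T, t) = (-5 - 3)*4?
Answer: 7225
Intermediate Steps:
K(T, t) = -32 (K(T, t) = -8*4 = -32)
(K(5*(-4), 5) + 117)² = (-32 + 117)² = 85² = 7225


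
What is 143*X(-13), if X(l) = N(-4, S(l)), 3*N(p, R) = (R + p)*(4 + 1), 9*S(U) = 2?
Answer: -24310/27 ≈ -900.37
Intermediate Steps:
S(U) = 2/9 (S(U) = (⅑)*2 = 2/9)
N(p, R) = 5*R/3 + 5*p/3 (N(p, R) = ((R + p)*(4 + 1))/3 = ((R + p)*5)/3 = (5*R + 5*p)/3 = 5*R/3 + 5*p/3)
X(l) = -170/27 (X(l) = (5/3)*(2/9) + (5/3)*(-4) = 10/27 - 20/3 = -170/27)
143*X(-13) = 143*(-170/27) = -24310/27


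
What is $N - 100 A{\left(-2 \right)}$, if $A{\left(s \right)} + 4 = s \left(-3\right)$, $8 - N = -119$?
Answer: $-73$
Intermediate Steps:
$N = 127$ ($N = 8 - -119 = 8 + 119 = 127$)
$A{\left(s \right)} = -4 - 3 s$ ($A{\left(s \right)} = -4 + s \left(-3\right) = -4 - 3 s$)
$N - 100 A{\left(-2 \right)} = 127 - 100 \left(-4 - -6\right) = 127 - 100 \left(-4 + 6\right) = 127 - 200 = -73$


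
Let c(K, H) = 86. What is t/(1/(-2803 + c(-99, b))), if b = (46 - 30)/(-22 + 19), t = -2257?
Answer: 6132269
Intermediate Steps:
b = -16/3 (b = 16/(-3) = 16*(-⅓) = -16/3 ≈ -5.3333)
t/(1/(-2803 + c(-99, b))) = -2257/(1/(-2803 + 86)) = -2257/(1/(-2717)) = -2257/(-1/2717) = -2257*(-2717) = 6132269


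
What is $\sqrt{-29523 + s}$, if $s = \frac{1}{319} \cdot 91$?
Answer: $\frac{i \sqrt{3004260974}}{319} \approx 171.82 i$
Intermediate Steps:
$s = \frac{91}{319}$ ($s = \frac{1}{319} \cdot 91 = \frac{91}{319} \approx 0.28527$)
$\sqrt{-29523 + s} = \sqrt{-29523 + \frac{91}{319}} = \sqrt{- \frac{9417746}{319}} = \frac{i \sqrt{3004260974}}{319}$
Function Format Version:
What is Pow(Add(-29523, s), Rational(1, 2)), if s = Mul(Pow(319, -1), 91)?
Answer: Mul(Rational(1, 319), I, Pow(3004260974, Rational(1, 2))) ≈ Mul(171.82, I)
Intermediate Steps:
s = Rational(91, 319) (s = Mul(Rational(1, 319), 91) = Rational(91, 319) ≈ 0.28527)
Pow(Add(-29523, s), Rational(1, 2)) = Pow(Add(-29523, Rational(91, 319)), Rational(1, 2)) = Pow(Rational(-9417746, 319), Rational(1, 2)) = Mul(Rational(1, 319), I, Pow(3004260974, Rational(1, 2)))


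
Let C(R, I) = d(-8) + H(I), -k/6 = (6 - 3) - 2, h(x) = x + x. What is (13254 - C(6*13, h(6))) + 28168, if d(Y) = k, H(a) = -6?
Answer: 41434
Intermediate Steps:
h(x) = 2*x
k = -6 (k = -6*((6 - 3) - 2) = -6*(3 - 2) = -6*1 = -6)
d(Y) = -6
C(R, I) = -12 (C(R, I) = -6 - 6 = -12)
(13254 - C(6*13, h(6))) + 28168 = (13254 - 1*(-12)) + 28168 = (13254 + 12) + 28168 = 13266 + 28168 = 41434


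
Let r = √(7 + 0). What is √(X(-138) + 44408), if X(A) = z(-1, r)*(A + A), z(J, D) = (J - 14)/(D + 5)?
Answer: √(44408 + 4140/(5 + √7)) ≈ 212.01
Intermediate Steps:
r = √7 ≈ 2.6458
z(J, D) = (-14 + J)/(5 + D)
X(A) = -30*A/(5 + √7) (X(A) = ((-14 - 1)/(5 + √7))*(A + A) = (-15/(5 + √7))*(2*A) = -30*A/(5 + √7))
√(X(-138) + 44408) = √((-25/3*(-138) + (5/3)*(-138)*√7) + 44408) = √((1150 - 230*√7) + 44408) = √(45558 - 230*√7)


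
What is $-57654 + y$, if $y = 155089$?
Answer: $97435$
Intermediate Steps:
$-57654 + y = -57654 + 155089 = 97435$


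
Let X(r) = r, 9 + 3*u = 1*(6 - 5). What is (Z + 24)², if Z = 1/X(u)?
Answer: 35721/64 ≈ 558.14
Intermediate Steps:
u = -8/3 (u = -3 + (1*(6 - 5))/3 = -3 + (1*1)/3 = -3 + (⅓)*1 = -3 + ⅓ = -8/3 ≈ -2.6667)
Z = -3/8 (Z = 1/(-8/3) = -3/8 ≈ -0.37500)
(Z + 24)² = (-3/8 + 24)² = (189/8)² = 35721/64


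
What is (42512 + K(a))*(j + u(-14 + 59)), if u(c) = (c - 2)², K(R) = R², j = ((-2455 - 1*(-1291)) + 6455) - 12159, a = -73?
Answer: -240113979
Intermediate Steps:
j = -6868 (j = ((-2455 + 1291) + 6455) - 12159 = (-1164 + 6455) - 12159 = 5291 - 12159 = -6868)
u(c) = (-2 + c)²
(42512 + K(a))*(j + u(-14 + 59)) = (42512 + (-73)²)*(-6868 + (-2 + (-14 + 59))²) = (42512 + 5329)*(-6868 + (-2 + 45)²) = 47841*(-6868 + 43²) = 47841*(-6868 + 1849) = 47841*(-5019) = -240113979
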